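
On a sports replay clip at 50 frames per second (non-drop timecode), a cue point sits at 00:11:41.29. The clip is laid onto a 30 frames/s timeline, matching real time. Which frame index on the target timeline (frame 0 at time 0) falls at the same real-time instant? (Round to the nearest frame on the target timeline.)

Source frame index: (0×3600 + 11×60 + 41) × 50 + 29 = 35079.
Real time: 35079 / (50) = 35079/50 s.
Target frame: (35079/50) × (30) = 105237/5 ≈ 21047.400 → 21047.

frame 21047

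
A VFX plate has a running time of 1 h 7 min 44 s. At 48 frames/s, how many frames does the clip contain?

1 h 7 min 44 s = 4064 s.
Frames = 4064 × 48 = 195072.

195072 frames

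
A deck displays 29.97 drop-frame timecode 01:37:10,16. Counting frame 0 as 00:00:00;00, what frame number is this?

174740

As if non-drop at 30 labels/s: (1 × 3600 + 37 × 60 + 10) × 30 + 16 = 174916.
Minute boundaries passed: 97; those not divisible by 10: 97 − 9 = 88; dropped labels = 2 × 88 = 176.
Actual frame index = 174916 − 176 = 174740.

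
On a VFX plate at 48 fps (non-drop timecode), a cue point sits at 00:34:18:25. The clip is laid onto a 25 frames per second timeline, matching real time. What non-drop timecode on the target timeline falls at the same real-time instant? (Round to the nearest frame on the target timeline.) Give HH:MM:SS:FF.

00:34:18:13

Source frame index: (0×3600 + 34×60 + 18) × 48 + 25 = 98809.
Real time: 98809 / (48) = 98809/48 s.
Target frame: (98809/48) × (25) = 2470225/48 ≈ 51463.021 → 51463.
At 25 labels/s: frame 51463 → 00:34:18:13.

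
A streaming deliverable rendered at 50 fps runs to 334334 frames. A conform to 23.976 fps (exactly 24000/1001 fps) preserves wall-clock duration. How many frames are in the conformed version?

Target frames = source frames × (target rate / source rate) = 334334 × (24000/1001)/(50) = 334334 × 480/1001 = 160320.

160320 frames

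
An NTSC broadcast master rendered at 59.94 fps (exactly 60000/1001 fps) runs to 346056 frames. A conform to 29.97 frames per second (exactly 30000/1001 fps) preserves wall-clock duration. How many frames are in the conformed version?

Frames at target rate = 346056 × (30000/1001) / (60000/1001) = 173028.

173028 frames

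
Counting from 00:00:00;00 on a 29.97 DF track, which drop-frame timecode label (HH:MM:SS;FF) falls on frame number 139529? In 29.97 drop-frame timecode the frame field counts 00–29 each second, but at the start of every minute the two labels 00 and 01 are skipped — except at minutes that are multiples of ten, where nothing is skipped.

01:17:35;19

Ten DF minutes hold 17982 frames, so frame 139529 lies in block 7 (frames 125874–143855) with 13655 frames into that block.
The block's first minute is 1800 frames and the rest 1798 each; 13655 frames reaches minute 7, so 7 × 18 + 7 × 2 = 140 labels have been skipped so far.
Adding those back, label number 139529 + 140 = 139669 at 30 labels/s is 4655 s + 19 f = 1 h 17 min 35 s frame 19, i.e. 01:17:35;19.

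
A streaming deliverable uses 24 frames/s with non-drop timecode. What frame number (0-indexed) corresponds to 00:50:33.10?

Total seconds to the label: (0 × 3600 + 50 × 60 + 33) = 3033.
Frame index = 3033 × 24 + 10 = 72802.

72802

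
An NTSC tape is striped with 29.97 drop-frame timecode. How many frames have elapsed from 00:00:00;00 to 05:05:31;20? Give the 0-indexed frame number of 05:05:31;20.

Complete 10-minute blocks: 30, each 17982 frames → 539460.
Remaining 5 whole minutes in the current block: 1800 + 4 × 1798 = 8992 frames.
Within the current minute: 31 × 30 + 20 − 2 = 948 (labels ;00/;01 skipped at this minute). Total = 539460 + 8992 + 948 = 549400.

549400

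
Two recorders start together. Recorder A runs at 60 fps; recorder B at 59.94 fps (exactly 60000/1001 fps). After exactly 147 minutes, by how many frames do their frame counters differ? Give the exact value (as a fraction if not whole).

147 min = 8820 s.
A emits 60 × 8820 = 529200 frames; B emits 60000/1001 × 8820 = 75600000/143.
Difference = 75600/143 frames (≈ 528.6713); B is behind A.

75600/143 frames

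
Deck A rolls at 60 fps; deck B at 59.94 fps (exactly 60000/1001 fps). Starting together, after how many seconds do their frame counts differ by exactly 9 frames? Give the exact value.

150.15 seconds

The gap grows by |60000/1001 − 60| = 60/1001 frames per second.
Time for a 9-frame gap: 9 ÷ (60/1001) = 150.15 s.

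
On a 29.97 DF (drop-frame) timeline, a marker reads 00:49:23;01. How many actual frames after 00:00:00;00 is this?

As if non-drop at 30 labels/s: (0 × 3600 + 49 × 60 + 23) × 30 + 1 = 88891.
Minute boundaries passed: 49; those not divisible by 10: 49 − 4 = 45; dropped labels = 2 × 45 = 90.
Actual frame index = 88891 − 90 = 88801.

88801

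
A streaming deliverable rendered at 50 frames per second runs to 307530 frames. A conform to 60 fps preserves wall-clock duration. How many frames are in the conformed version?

Target frames = source frames × (target rate / source rate) = 307530 × (60)/(50) = 307530 × 6/5 = 369036.

369036 frames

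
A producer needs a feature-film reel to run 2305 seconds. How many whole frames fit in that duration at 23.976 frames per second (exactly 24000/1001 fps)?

55264 frames

Frames = 2305 × 24000/1001 = 55320000/1001 ≈ 55264.7353.
Complete frames: 55264.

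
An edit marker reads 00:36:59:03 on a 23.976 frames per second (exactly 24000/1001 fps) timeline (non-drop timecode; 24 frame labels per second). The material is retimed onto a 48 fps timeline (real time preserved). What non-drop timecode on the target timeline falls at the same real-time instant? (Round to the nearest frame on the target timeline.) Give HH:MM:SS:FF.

00:37:01:17

Source frame index: (0×3600 + 36×60 + 59) × 24 + 3 = 53259.
Real time: 53259 / (24000/1001) = 17770753/8000 s.
Target frame: (17770753/8000) × (48) = 53312259/500 ≈ 106624.518 → 106625.
At 48 labels/s: frame 106625 → 00:37:01:17.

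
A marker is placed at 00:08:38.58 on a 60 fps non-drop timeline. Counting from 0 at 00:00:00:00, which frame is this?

31138

Total seconds to the label: (0 × 3600 + 8 × 60 + 38) = 518.
Frame index = 518 × 60 + 58 = 31138.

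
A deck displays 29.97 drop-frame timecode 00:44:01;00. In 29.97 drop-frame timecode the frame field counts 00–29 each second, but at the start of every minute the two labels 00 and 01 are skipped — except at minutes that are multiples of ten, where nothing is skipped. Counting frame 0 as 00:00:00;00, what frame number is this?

Complete 10-minute blocks: 4, each 17982 frames → 71928.
Remaining 4 whole minutes in the current block: 1800 + 3 × 1798 = 7194 frames.
Within the current minute: 1 × 30 + 0 − 2 = 28 (labels ;00/;01 skipped at this minute). Total = 71928 + 7194 + 28 = 79150.

79150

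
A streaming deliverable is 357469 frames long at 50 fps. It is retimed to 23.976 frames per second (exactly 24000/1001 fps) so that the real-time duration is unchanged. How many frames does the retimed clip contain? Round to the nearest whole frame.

Frames at target rate = 357469 × (24000/1001) / (50) = 24512160/143 ≈ 171413.706.
Nearest whole frame: 171414.

171414 frames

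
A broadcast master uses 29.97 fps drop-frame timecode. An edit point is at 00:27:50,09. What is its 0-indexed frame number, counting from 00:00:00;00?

Complete 10-minute blocks: 2, each 17982 frames → 35964.
Remaining 7 whole minutes in the current block: 1800 + 6 × 1798 = 12588 frames.
Within the current minute: 50 × 30 + 9 − 2 = 1507 (labels ;00/;01 skipped at this minute). Total = 35964 + 12588 + 1507 = 50059.

50059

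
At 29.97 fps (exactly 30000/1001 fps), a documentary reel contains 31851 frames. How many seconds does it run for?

Running time = 31851 / (30000/1001) = 1062.7617 s.

1062.7617 seconds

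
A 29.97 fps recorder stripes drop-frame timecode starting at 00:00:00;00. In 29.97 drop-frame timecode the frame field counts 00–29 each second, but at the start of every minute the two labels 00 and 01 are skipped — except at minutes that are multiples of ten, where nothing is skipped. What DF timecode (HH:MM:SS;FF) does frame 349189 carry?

Ten DF minutes hold 17982 frames, so frame 349189 lies in block 19 (frames 341658–359639) with 7531 frames into that block.
The block's first minute is 1800 frames and the rest 1798 each; 7531 frames reaches minute 4, so 19 × 18 + 4 × 2 = 350 labels have been skipped so far.
Adding those back, label number 349189 + 350 = 349539 at 30 labels/s is 11651 s + 9 f = 3 h 14 min 11 s frame 9, i.e. 03:14:11;09.

03:14:11;09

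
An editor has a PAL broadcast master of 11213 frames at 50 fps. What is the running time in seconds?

Running time = 11213 / (50) = 224.26 s.

224.26 seconds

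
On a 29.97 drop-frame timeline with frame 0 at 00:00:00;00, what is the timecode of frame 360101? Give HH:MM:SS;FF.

Ten DF minutes hold 17982 frames, so frame 360101 lies in block 20 (frames 359640–377621) with 461 frames into that block.
The block's first minute is 1800 frames and the rest 1798 each; 461 frames reaches minute 0, so 20 × 18 + 0 × 2 = 360 labels have been skipped so far.
Adding those back, label number 360101 + 360 = 360461 at 30 labels/s is 12015 s + 11 f = 3 h 20 min 15 s frame 11, i.e. 03:20:15;11.

03:20:15;11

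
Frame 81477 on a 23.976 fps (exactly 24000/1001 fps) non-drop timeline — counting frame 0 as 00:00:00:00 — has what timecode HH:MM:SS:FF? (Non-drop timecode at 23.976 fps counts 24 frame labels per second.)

81477 ÷ 24 = 3394 full seconds, remainder 21 frames.
3394 s = 0 h 56 min 34 s.
Timecode: 00:56:34:21.

00:56:34:21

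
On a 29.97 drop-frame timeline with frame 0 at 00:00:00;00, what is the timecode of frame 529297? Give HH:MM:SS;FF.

Ten DF minutes hold 17982 frames, so frame 529297 lies in block 29 (frames 521478–539459) with 7819 frames into that block.
The block's first minute is 1800 frames and the rest 1798 each; 7819 frames reaches minute 4, so 29 × 18 + 4 × 2 = 530 labels have been skipped so far.
Adding those back, label number 529297 + 530 = 529827 at 30 labels/s is 17660 s + 27 f = 4 h 54 min 20 s frame 27, i.e. 04:54:20;27.

04:54:20;27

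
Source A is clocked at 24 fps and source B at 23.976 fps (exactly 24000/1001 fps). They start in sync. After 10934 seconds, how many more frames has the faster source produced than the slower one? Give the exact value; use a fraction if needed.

A emits 24 × 10934 = 262416 frames; B emits 24000/1001 × 10934 = 3408000/13.
Difference = 3408/13 frames (≈ 262.1538); B is behind A.

3408/13 frames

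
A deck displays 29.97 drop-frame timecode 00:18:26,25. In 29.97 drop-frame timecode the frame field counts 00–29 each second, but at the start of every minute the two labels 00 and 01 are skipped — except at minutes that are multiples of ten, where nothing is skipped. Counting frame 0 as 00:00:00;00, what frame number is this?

33171

As if non-drop at 30 labels/s: (0 × 3600 + 18 × 60 + 26) × 30 + 25 = 33205.
Minute boundaries passed: 18; those not divisible by 10: 18 − 1 = 17; dropped labels = 2 × 17 = 34.
Actual frame index = 33205 − 34 = 33171.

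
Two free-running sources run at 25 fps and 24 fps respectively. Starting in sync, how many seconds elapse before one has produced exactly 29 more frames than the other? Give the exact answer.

29 seconds

The gap grows by |24 − 25| = 1 frame per second.
Time for a 29-frame gap: 29 ÷ (1) = 29 s.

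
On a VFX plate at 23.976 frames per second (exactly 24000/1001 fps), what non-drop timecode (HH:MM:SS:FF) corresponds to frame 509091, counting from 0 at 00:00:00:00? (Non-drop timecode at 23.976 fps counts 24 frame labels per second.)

05:53:32:03

509091 ÷ 24 = 21212 full seconds, remainder 3 frames.
21212 s = 5 h 53 min 32 s.
Timecode: 05:53:32:03.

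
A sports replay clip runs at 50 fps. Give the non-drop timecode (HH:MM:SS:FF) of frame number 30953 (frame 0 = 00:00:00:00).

00:10:19:03

30953 ÷ 50 = 619 full seconds, remainder 3 frames.
619 s = 0 h 10 min 19 s.
Timecode: 00:10:19:03.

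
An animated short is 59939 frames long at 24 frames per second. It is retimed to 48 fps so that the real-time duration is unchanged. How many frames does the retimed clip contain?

Frames at target rate = 59939 × (48) / (24) = 119878.

119878 frames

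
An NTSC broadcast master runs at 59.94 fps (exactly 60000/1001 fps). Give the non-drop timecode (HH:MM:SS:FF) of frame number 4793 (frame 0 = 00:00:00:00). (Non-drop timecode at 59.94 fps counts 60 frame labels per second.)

00:01:19:53

4793 ÷ 60 = 79 full seconds, remainder 53 frames.
79 s = 0 h 1 min 19 s.
Timecode: 00:01:19:53.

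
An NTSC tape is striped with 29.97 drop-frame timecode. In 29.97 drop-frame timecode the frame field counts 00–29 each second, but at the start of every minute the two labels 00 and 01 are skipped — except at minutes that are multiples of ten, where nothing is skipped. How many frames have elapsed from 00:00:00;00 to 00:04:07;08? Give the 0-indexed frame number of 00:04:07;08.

7410

Complete 10-minute blocks: 0, each 17982 frames → 0.
Remaining 4 whole minutes in the current block: 1800 + 3 × 1798 = 7194 frames.
Within the current minute: 7 × 30 + 8 − 2 = 216 (labels ;00/;01 skipped at this minute). Total = 0 + 7194 + 216 = 7410.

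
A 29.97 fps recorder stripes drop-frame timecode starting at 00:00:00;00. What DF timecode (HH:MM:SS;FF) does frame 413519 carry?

03:49:57;23

Ten DF minutes hold 17982 frames, so frame 413519 lies in block 22 (frames 395604–413585) with 17915 frames into that block.
The block's first minute is 1800 frames and the rest 1798 each; 17915 frames reaches minute 9, so 22 × 18 + 9 × 2 = 414 labels have been skipped so far.
Adding those back, label number 413519 + 414 = 413933 at 30 labels/s is 13797 s + 23 f = 3 h 49 min 57 s frame 23, i.e. 03:49:57;23.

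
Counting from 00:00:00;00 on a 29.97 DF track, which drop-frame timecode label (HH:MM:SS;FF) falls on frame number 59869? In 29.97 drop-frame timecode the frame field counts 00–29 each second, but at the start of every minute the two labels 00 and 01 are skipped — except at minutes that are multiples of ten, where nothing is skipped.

00:33:17;19

Each 10-minute DF block holds 10 × 60 × 30 − 9 × 2 = 17982 frames. 59869 ÷ 17982 → 3 full blocks, remainder 5923.
Within the partial block the first minute is 1800 frames and each further minute 1798, so 3 further minute boundaries passed. Total skipped labels = 18 × 3 + 2 × 3 = 60.
Non-drop label index = 59869 + 60 = 59929; at 30 labels/s that is 00:33:17:19, i.e. DF 00:33:17;19.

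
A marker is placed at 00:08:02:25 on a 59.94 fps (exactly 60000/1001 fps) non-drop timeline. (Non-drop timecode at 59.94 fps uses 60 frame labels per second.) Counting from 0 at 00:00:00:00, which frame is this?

Total seconds to the label: (0 × 3600 + 8 × 60 + 2) = 482.
Frame index = 482 × 60 + 25 = 28945.

frame 28945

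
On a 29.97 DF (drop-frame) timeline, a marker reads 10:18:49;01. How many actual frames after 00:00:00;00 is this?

1112757

Complete 10-minute blocks: 61, each 17982 frames → 1096902.
Remaining 8 whole minutes in the current block: 1800 + 7 × 1798 = 14386 frames.
Within the current minute: 49 × 30 + 1 − 2 = 1469 (labels ;00/;01 skipped at this minute). Total = 1096902 + 14386 + 1469 = 1112757.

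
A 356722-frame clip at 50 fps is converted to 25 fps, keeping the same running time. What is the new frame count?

Frames at target rate = 356722 × (25) / (50) = 178361.

178361 frames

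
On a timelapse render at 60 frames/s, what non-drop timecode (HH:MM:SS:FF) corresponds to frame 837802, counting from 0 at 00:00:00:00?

03:52:43:22

837802 ÷ 60 = 13963 full seconds, remainder 22 frames.
13963 s = 3 h 52 min 43 s.
Timecode: 03:52:43:22.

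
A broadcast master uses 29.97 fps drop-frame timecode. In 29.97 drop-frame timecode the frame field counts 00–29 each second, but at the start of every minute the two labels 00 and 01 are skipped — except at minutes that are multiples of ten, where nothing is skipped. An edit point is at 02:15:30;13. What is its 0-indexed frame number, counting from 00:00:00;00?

Complete 10-minute blocks: 13, each 17982 frames → 233766.
Remaining 5 whole minutes in the current block: 1800 + 4 × 1798 = 8992 frames.
Within the current minute: 30 × 30 + 13 − 2 = 911 (labels ;00/;01 skipped at this minute). Total = 233766 + 8992 + 911 = 243669.

243669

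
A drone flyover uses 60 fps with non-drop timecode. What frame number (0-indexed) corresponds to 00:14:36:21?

Total seconds to the label: (0 × 3600 + 14 × 60 + 36) = 876.
Frame index = 876 × 60 + 21 = 52581.

frame 52581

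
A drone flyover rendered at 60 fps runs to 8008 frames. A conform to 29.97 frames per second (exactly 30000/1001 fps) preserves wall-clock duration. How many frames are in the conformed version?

Target frames = source frames × (target rate / source rate) = 8008 × (30000/1001)/(60) = 8008 × 500/1001 = 4000.

4000 frames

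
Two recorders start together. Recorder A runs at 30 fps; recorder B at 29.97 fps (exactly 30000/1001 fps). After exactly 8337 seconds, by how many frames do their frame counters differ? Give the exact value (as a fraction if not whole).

A emits 30 × 8337 = 250110 frames; B emits 30000/1001 × 8337 = 35730000/143.
Difference = 35730/143 frames (≈ 249.8601); B is behind A.

35730/143 frames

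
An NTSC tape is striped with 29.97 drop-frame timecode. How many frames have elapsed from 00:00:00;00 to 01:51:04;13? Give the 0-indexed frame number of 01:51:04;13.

Complete 10-minute blocks: 11, each 17982 frames → 197802.
Remaining 1 whole minute in the current block: 1800 + 0 × 1798 = 1800 frames.
Within the current minute: 4 × 30 + 13 − 2 = 131 (labels ;00/;01 skipped at this minute). Total = 197802 + 1800 + 131 = 199733.

199733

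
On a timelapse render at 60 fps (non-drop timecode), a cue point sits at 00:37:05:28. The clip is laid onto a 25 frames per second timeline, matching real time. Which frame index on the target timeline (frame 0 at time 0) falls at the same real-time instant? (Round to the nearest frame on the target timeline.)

Source frame index: (0×3600 + 37×60 + 5) × 60 + 28 = 133528.
Real time: 133528 / (60) = 33382/15 s.
Target frame: (33382/15) × (25) = 166910/3 ≈ 55636.667 → 55637.

frame 55637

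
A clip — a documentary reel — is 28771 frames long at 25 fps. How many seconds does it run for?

1150.84 seconds

Running time = 28771 / (25) = 1150.84 s.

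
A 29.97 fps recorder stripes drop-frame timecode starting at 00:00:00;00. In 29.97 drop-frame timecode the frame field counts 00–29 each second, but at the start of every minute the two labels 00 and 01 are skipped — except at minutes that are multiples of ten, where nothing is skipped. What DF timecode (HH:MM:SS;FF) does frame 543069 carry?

05:02:00;13

Ten DF minutes hold 17982 frames, so frame 543069 lies in block 30 (frames 539460–557441) with 3609 frames into that block.
The block's first minute is 1800 frames and the rest 1798 each; 3609 frames reaches minute 2, so 30 × 18 + 2 × 2 = 544 labels have been skipped so far.
Adding those back, label number 543069 + 544 = 543613 at 30 labels/s is 18120 s + 13 f = 5 h 2 min 0 s frame 13, i.e. 05:02:00;13.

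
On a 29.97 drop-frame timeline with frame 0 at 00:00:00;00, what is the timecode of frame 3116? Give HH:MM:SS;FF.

00:01:43;28

Ten DF minutes hold 17982 frames, so frame 3116 lies in block 0 (frames 0–17981) with 3116 frames into that block.
The block's first minute is 1800 frames and the rest 1798 each; 3116 frames reaches minute 1, so 0 × 18 + 1 × 2 = 2 labels have been skipped so far.
Adding those back, label number 3116 + 2 = 3118 at 30 labels/s is 103 s + 28 f = 0 h 1 min 43 s frame 28, i.e. 00:01:43;28.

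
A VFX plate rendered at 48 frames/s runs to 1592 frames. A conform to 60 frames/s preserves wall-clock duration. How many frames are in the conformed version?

Target frames = source frames × (target rate / source rate) = 1592 × (60)/(48) = 1592 × 5/4 = 1990.

1990 frames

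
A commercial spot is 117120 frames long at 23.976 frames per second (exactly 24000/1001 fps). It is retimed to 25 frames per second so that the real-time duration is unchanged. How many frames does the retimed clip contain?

122122 frames

Target frames = source frames × (target rate / source rate) = 117120 × (25)/(24000/1001) = 117120 × 1001/960 = 122122.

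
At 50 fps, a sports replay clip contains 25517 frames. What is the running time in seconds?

510.34 seconds

Running time = 25517 / (50) = 510.34 s.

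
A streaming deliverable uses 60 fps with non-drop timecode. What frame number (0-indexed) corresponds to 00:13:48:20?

frame 49700

Total seconds to the label: (0 × 3600 + 13 × 60 + 48) = 828.
Frame index = 828 × 60 + 20 = 49700.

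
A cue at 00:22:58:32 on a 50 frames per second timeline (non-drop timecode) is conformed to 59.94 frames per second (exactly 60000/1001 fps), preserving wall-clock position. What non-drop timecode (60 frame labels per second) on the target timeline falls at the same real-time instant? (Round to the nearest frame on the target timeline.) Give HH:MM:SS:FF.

Source frame index: (0×3600 + 22×60 + 58) × 50 + 32 = 68932.
Real time: 68932 / (50) = 34466/25 s.
Target frame: (34466/25) × (60000/1001) = 82718400/1001 ≈ 82635.764 → 82636.
At 60 labels/s: frame 82636 → 00:22:57:16.

00:22:57:16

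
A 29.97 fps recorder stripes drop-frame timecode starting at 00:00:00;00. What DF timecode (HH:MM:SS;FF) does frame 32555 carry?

Ten DF minutes hold 17982 frames, so frame 32555 lies in block 1 (frames 17982–35963) with 14573 frames into that block.
The block's first minute is 1800 frames and the rest 1798 each; 14573 frames reaches minute 8, so 1 × 18 + 8 × 2 = 34 labels have been skipped so far.
Adding those back, label number 32555 + 34 = 32589 at 30 labels/s is 1086 s + 9 f = 0 h 18 min 6 s frame 9, i.e. 00:18:06;09.

00:18:06;09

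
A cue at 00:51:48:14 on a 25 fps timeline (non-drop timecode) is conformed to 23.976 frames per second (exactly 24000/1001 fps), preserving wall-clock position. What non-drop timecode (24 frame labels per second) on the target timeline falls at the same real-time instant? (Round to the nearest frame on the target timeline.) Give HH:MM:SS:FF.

Source frame index: (0×3600 + 51×60 + 48) × 25 + 14 = 77714.
Real time: 77714 / (25) = 77714/25 s.
Target frame: (77714/25) × (24000/1001) = 819840/11 ≈ 74530.909 → 74531.
At 24 labels/s: frame 74531 → 00:51:45:11.

00:51:45:11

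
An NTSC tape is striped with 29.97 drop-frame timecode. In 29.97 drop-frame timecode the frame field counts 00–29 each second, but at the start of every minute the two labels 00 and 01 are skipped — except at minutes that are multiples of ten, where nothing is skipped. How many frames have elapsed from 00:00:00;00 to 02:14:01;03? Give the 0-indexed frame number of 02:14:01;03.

240991

As if non-drop at 30 labels/s: (2 × 3600 + 14 × 60 + 1) × 30 + 3 = 241233.
Minute boundaries passed: 134; those not divisible by 10: 134 − 13 = 121; dropped labels = 2 × 121 = 242.
Actual frame index = 241233 − 242 = 240991.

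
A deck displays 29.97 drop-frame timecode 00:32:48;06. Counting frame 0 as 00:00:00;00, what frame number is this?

58988

Complete 10-minute blocks: 3, each 17982 frames → 53946.
Remaining 2 whole minutes in the current block: 1800 + 1 × 1798 = 3598 frames.
Within the current minute: 48 × 30 + 6 − 2 = 1444 (labels ;00/;01 skipped at this minute). Total = 53946 + 3598 + 1444 = 58988.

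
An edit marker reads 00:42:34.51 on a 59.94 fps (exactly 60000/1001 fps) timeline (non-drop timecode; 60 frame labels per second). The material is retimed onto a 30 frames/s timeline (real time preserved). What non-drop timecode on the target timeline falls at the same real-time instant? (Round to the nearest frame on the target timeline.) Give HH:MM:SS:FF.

00:42:37:12

Source frame index: (0×3600 + 42×60 + 34) × 60 + 51 = 153291.
Real time: 153291 / (60000/1001) = 51148097/20000 s.
Target frame: (51148097/20000) × (30) = 153444291/2000 ≈ 76722.145 → 76722.
At 30 labels/s: frame 76722 → 00:42:37:12.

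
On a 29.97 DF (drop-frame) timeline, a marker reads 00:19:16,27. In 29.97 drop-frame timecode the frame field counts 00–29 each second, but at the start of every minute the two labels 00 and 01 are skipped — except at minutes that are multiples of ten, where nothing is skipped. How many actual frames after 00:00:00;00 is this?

34671

Complete 10-minute blocks: 1, each 17982 frames → 17982.
Remaining 9 whole minutes in the current block: 1800 + 8 × 1798 = 16184 frames.
Within the current minute: 16 × 30 + 27 − 2 = 505 (labels ;00/;01 skipped at this minute). Total = 17982 + 16184 + 505 = 34671.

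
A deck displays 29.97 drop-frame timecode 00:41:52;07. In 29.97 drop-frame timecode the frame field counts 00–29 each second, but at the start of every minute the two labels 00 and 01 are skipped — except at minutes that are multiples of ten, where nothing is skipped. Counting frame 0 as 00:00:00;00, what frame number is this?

75293

Complete 10-minute blocks: 4, each 17982 frames → 71928.
Remaining 1 whole minute in the current block: 1800 + 0 × 1798 = 1800 frames.
Within the current minute: 52 × 30 + 7 − 2 = 1565 (labels ;00/;01 skipped at this minute). Total = 71928 + 1800 + 1565 = 75293.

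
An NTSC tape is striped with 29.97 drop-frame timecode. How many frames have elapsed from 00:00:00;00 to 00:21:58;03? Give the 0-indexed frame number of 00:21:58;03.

Complete 10-minute blocks: 2, each 17982 frames → 35964.
Remaining 1 whole minute in the current block: 1800 + 0 × 1798 = 1800 frames.
Within the current minute: 58 × 30 + 3 − 2 = 1741 (labels ;00/;01 skipped at this minute). Total = 35964 + 1800 + 1741 = 39505.

39505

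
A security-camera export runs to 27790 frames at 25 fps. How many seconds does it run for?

Running time = 27790 / (25) = 1111.6 s.

1111.6 seconds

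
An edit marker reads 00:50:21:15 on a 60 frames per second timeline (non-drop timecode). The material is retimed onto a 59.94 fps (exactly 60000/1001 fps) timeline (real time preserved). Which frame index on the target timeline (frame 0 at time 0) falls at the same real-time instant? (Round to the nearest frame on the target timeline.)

frame 181094

Source frame index: (0×3600 + 50×60 + 21) × 60 + 15 = 181275.
Real time: 181275 / (60) = 12085/4 s.
Target frame: (12085/4) × (60000/1001) = 181275000/1001 ≈ 181093.906 → 181094.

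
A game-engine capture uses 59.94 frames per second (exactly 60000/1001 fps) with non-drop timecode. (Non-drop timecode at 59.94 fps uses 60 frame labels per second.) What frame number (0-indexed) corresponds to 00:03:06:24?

11184

Total seconds to the label: (0 × 3600 + 3 × 60 + 6) = 186.
Frame index = 186 × 60 + 24 = 11184.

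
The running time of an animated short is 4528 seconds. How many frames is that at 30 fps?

135840 frames

Frames = 4528 × 30 = 135840.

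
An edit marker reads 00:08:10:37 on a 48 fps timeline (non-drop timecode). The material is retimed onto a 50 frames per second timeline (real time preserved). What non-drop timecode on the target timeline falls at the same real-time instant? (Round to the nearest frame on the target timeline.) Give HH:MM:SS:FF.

00:08:10:39

Source frame index: (0×3600 + 8×60 + 10) × 48 + 37 = 23557.
Real time: 23557 / (48) = 23557/48 s.
Target frame: (23557/48) × (50) = 588925/24 ≈ 24538.542 → 24539.
At 50 labels/s: frame 24539 → 00:08:10:39.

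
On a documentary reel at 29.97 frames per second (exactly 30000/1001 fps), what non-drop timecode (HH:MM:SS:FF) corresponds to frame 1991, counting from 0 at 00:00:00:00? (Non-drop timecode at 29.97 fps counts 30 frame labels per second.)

00:01:06:11

1991 ÷ 30 = 66 full seconds, remainder 11 frames.
66 s = 0 h 1 min 6 s.
Timecode: 00:01:06:11.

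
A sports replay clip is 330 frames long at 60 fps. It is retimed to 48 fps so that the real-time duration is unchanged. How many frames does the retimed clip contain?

264 frames

Target frames = source frames × (target rate / source rate) = 330 × (48)/(60) = 330 × 4/5 = 264.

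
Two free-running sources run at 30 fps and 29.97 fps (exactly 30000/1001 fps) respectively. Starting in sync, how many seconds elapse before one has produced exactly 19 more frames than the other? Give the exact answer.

19019/30 seconds

The gap grows by |30000/1001 − 30| = 30/1001 frames per second.
Time for a 19-frame gap: 19 ÷ (30/1001) = 19019/30 s.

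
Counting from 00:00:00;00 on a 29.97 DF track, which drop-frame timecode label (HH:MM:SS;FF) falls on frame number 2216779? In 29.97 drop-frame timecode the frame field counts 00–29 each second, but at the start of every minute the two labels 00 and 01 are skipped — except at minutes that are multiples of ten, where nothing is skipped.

20:32:46;17

Ten DF minutes hold 17982 frames, so frame 2216779 lies in block 123 (frames 2211786–2229767) with 4993 frames into that block.
The block's first minute is 1800 frames and the rest 1798 each; 4993 frames reaches minute 2, so 123 × 18 + 2 × 2 = 2218 labels have been skipped so far.
Adding those back, label number 2216779 + 2218 = 2218997 at 30 labels/s is 73966 s + 17 f = 20 h 32 min 46 s frame 17, i.e. 20:32:46;17.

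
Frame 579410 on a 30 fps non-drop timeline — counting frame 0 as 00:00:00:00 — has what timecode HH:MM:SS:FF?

05:21:53:20

579410 ÷ 30 = 19313 full seconds, remainder 20 frames.
19313 s = 5 h 21 min 53 s.
Timecode: 05:21:53:20.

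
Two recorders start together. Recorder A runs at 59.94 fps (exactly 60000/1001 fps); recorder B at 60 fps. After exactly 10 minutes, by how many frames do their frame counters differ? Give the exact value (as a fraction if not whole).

36000/1001 frames

10 min = 600 s.
A emits 60000/1001 × 600 = 36000000/1001 frames; B emits 60 × 600 = 36000.
Difference = 36000/1001 frames (≈ 35.9640); B is ahead of A.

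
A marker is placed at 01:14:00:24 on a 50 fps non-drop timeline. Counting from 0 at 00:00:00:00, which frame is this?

frame 222024

Total seconds to the label: (1 × 3600 + 14 × 60 + 0) = 4440.
Frame index = 4440 × 50 + 24 = 222024.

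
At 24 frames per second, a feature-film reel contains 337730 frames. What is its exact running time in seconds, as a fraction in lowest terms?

Running time = 337730 ÷ (24) = 337730 × 1/24 = 168865/12 s.

168865/12 seconds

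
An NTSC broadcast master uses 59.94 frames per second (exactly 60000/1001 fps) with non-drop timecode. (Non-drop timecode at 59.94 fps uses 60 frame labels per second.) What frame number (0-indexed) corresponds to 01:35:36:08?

Total seconds to the label: (1 × 3600 + 35 × 60 + 36) = 5736.
Frame index = 5736 × 60 + 8 = 344168.

frame 344168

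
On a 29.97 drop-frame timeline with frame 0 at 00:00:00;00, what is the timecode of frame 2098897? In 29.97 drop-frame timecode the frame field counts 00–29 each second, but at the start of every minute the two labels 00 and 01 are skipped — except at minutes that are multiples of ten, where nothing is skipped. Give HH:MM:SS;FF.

19:27:13;09

Ten DF minutes hold 17982 frames, so frame 2098897 lies in block 116 (frames 2085912–2103893) with 12985 frames into that block.
The block's first minute is 1800 frames and the rest 1798 each; 12985 frames reaches minute 7, so 116 × 18 + 7 × 2 = 2102 labels have been skipped so far.
Adding those back, label number 2098897 + 2102 = 2100999 at 30 labels/s is 70033 s + 9 f = 19 h 27 min 13 s frame 9, i.e. 19:27:13;09.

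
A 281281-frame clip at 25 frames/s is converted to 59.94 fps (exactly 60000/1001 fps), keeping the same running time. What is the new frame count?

674400 frames

Target frames = source frames × (target rate / source rate) = 281281 × (60000/1001)/(25) = 281281 × 2400/1001 = 674400.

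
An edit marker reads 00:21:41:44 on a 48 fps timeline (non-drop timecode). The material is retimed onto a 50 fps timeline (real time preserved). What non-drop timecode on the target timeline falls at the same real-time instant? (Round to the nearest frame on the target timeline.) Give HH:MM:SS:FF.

Source frame index: (0×3600 + 21×60 + 41) × 48 + 44 = 62492.
Real time: 62492 / (48) = 15623/12 s.
Target frame: (15623/12) × (50) = 390575/6 ≈ 65095.833 → 65096.
At 50 labels/s: frame 65096 → 00:21:41:46.

00:21:41:46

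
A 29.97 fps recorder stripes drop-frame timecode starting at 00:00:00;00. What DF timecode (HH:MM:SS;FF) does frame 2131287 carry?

19:45:14;01

Each 10-minute DF block holds 10 × 60 × 30 − 9 × 2 = 17982 frames. 2131287 ÷ 17982 → 118 full blocks, remainder 9411.
Within the partial block the first minute is 1800 frames and each further minute 1798, so 5 further minute boundaries passed. Total skipped labels = 18 × 118 + 2 × 5 = 2134.
Non-drop label index = 2131287 + 2134 = 2133421; at 30 labels/s that is 19:45:14:01, i.e. DF 19:45:14;01.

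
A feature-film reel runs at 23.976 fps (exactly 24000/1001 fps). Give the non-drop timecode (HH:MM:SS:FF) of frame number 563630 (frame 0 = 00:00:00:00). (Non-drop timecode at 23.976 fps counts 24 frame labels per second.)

563630 ÷ 24 = 23484 full seconds, remainder 14 frames.
23484 s = 6 h 31 min 24 s.
Timecode: 06:31:24:14.

06:31:24:14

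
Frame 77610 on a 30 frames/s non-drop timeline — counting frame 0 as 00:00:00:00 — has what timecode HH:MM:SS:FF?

77610 ÷ 30 = 2587 full seconds, remainder 0 frames.
2587 s = 0 h 43 min 7 s.
Timecode: 00:43:07:00.

00:43:07:00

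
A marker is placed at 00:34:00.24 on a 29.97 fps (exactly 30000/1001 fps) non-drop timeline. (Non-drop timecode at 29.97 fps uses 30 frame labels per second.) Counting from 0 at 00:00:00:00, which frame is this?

Total seconds to the label: (0 × 3600 + 34 × 60 + 0) = 2040.
Frame index = 2040 × 30 + 24 = 61224.

61224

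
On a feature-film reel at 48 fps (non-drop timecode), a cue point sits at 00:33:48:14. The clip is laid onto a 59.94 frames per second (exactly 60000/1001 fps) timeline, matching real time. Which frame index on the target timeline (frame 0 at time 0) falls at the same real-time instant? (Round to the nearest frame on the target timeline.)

frame 121576

Source frame index: (0×3600 + 33×60 + 48) × 48 + 14 = 97358.
Real time: 97358 / (48) = 48679/24 s.
Target frame: (48679/24) × (60000/1001) = 121697500/1001 ≈ 121575.924 → 121576.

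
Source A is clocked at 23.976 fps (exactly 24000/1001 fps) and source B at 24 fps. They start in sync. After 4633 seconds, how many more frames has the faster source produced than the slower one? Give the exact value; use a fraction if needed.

111192/1001 frames

A emits 24000/1001 × 4633 = 111192000/1001 frames; B emits 24 × 4633 = 111192.
Difference = 111192/1001 frames (≈ 111.0809); B is ahead of A.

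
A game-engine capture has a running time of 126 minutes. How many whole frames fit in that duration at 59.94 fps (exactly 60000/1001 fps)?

126 min = 7560 s.
Frames = 7560 × 60000/1001 = 64800000/143 ≈ 453146.8531.
Complete frames: 453146.

453146 frames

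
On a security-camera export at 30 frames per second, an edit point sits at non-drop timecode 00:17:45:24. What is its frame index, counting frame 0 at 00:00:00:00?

Total seconds to the label: (0 × 3600 + 17 × 60 + 45) = 1065.
Frame index = 1065 × 30 + 24 = 31974.

frame 31974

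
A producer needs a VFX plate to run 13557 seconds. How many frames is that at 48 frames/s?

650736 frames

Frames = 13557 × 48 = 650736.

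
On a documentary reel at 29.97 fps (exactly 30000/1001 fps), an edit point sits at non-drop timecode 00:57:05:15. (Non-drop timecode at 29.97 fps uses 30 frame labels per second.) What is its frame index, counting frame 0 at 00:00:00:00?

Total seconds to the label: (0 × 3600 + 57 × 60 + 5) = 3425.
Frame index = 3425 × 30 + 15 = 102765.

frame 102765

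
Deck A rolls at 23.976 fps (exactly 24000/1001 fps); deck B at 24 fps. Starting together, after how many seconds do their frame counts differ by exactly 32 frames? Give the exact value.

The gap grows by |24 − 24000/1001| = 24/1001 frames per second.
Time for a 32-frame gap: 32 ÷ (24/1001) = 4004/3 s.

4004/3 seconds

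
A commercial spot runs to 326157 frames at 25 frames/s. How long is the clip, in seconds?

Running time = 326157 / (25) = 13046.28 s.

13046.28 seconds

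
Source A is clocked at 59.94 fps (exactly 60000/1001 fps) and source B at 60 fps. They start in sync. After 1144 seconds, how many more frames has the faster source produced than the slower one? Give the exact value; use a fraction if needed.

A emits 60000/1001 × 1144 = 480000/7 frames; B emits 60 × 1144 = 68640.
Difference = 480/7 frames (≈ 68.5714); B is ahead of A.

480/7 frames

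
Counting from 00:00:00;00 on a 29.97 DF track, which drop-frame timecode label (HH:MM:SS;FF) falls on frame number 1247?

00:00:41;17

Ten DF minutes hold 17982 frames, so frame 1247 lies in block 0 (frames 0–17981) with 1247 frames into that block.
The block's first minute is 1800 frames and the rest 1798 each; 1247 frames reaches minute 0, so 0 × 18 + 0 × 2 = 0 labels have been skipped so far.
Adding those back, label number 1247 + 0 = 1247 at 30 labels/s is 41 s + 17 f = 0 h 0 min 41 s frame 17, i.e. 00:00:41;17.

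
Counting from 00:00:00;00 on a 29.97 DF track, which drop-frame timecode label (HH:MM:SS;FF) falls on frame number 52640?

Ten DF minutes hold 17982 frames, so frame 52640 lies in block 2 (frames 35964–53945) with 16676 frames into that block.
The block's first minute is 1800 frames and the rest 1798 each; 16676 frames reaches minute 9, so 2 × 18 + 9 × 2 = 54 labels have been skipped so far.
Adding those back, label number 52640 + 54 = 52694 at 30 labels/s is 1756 s + 14 f = 0 h 29 min 16 s frame 14, i.e. 00:29:16;14.

00:29:16;14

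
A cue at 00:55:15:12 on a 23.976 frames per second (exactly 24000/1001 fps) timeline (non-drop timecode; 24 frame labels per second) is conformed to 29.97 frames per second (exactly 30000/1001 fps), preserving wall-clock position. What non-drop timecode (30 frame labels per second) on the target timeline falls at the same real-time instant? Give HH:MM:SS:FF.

Source frame index: (0×3600 + 55×60 + 15) × 24 + 12 = 79572.
Real time: 79572 / (24000/1001) = 6637631/2000 s.
Target frame: (6637631/2000) × (30000/1001) = 99465.
At 30 labels/s: frame 99465 → 00:55:15:15.

00:55:15:15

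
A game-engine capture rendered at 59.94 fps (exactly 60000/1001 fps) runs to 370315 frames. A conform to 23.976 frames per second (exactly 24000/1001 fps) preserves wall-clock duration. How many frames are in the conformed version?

148126 frames

Target frames = source frames × (target rate / source rate) = 370315 × (24000/1001)/(60000/1001) = 370315 × 2/5 = 148126.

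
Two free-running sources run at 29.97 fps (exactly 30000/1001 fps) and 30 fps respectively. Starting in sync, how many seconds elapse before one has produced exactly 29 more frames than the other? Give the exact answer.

The gap grows by |30 − 30000/1001| = 30/1001 frames per second.
Time for a 29-frame gap: 29 ÷ (30/1001) = 29029/30 s.

29029/30 seconds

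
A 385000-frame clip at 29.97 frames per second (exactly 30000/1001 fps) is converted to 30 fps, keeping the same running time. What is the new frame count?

385385 frames

Target frames = source frames × (target rate / source rate) = 385000 × (30)/(30000/1001) = 385000 × 1001/1000 = 385385.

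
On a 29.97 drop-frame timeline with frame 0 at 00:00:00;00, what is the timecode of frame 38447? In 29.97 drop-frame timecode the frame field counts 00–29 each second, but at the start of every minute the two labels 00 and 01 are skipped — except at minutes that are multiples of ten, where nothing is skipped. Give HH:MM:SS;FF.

00:21:22;25

Each 10-minute DF block holds 10 × 60 × 30 − 9 × 2 = 17982 frames. 38447 ÷ 17982 → 2 full blocks, remainder 2483.
Within the partial block the first minute is 1800 frames and each further minute 1798, so 1 further minute boundary passed. Total skipped labels = 18 × 2 + 2 × 1 = 38.
Non-drop label index = 38447 + 38 = 38485; at 30 labels/s that is 00:21:22:25, i.e. DF 00:21:22;25.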